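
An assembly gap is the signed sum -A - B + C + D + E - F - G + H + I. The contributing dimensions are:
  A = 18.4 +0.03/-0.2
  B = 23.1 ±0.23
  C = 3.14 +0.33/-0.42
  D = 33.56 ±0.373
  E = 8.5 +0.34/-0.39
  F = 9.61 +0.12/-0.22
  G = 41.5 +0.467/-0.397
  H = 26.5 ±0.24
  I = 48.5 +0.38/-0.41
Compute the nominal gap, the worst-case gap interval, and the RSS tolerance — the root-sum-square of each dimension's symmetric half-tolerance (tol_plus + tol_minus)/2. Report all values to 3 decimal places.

nominal=27.590 wc=[24.910,30.300] rss=0.953

Stack each dimension's contribution:
  -A: nom -18.400 → Σnom=-18.400; wc +0.200/-0.030 → slack +0.200/-0.030; half-tol=0.115, Σhalf²=0.013225
  -B: nom -23.100 → Σnom=-41.500; wc +0.230/-0.230 → slack +0.430/-0.260; half-tol=0.230, Σhalf²=0.066125
  +C: nom +3.140 → Σnom=-38.360; wc +0.330/-0.420 → slack +0.760/-0.680; half-tol=0.375, Σhalf²=0.206750
  +D: nom +33.560 → Σnom=-4.800; wc +0.373/-0.373 → slack +1.133/-1.053; half-tol=0.373, Σhalf²=0.345879
  +E: nom +8.500 → Σnom=3.700; wc +0.340/-0.390 → slack +1.473/-1.443; half-tol=0.365, Σhalf²=0.479104
  -F: nom -9.610 → Σnom=-5.910; wc +0.220/-0.120 → slack +1.693/-1.563; half-tol=0.170, Σhalf²=0.508004
  -G: nom -41.500 → Σnom=-47.410; wc +0.397/-0.467 → slack +2.090/-2.030; half-tol=0.432, Σhalf²=0.694628
  +H: nom +26.500 → Σnom=-20.910; wc +0.240/-0.240 → slack +2.330/-2.270; half-tol=0.240, Σhalf²=0.752228
  +I: nom +48.500 → Σnom=27.590; wc +0.380/-0.410 → slack +2.710/-2.680; half-tol=0.395, Σhalf²=0.908253
Nominal = 27.590. Worst-case = [27.590 - 2.680, 27.590 + 2.710] = [24.910, 30.300]. RSS = √0.908253 = 0.953.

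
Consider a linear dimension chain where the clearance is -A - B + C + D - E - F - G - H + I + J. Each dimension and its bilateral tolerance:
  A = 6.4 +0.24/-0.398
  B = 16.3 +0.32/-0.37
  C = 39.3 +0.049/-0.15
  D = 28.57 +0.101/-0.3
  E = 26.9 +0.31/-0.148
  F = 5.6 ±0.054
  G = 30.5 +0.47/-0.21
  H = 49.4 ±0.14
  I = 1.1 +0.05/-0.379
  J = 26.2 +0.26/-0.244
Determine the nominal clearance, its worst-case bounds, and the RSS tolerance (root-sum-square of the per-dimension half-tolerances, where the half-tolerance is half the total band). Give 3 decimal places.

nominal=-39.930 wc=[-42.537,-38.150] rss=0.756

Stack each dimension's contribution:
  -A: nom -6.400 → Σnom=-6.400; wc +0.398/-0.240 → slack +0.398/-0.240; half-tol=0.319, Σhalf²=0.101761
  -B: nom -16.300 → Σnom=-22.700; wc +0.370/-0.320 → slack +0.768/-0.560; half-tol=0.345, Σhalf²=0.220786
  +C: nom +39.300 → Σnom=16.600; wc +0.049/-0.150 → slack +0.817/-0.710; half-tol=0.100, Σhalf²=0.230686
  +D: nom +28.570 → Σnom=45.170; wc +0.101/-0.300 → slack +0.918/-1.010; half-tol=0.201, Σhalf²=0.270886
  -E: nom -26.900 → Σnom=18.270; wc +0.148/-0.310 → slack +1.066/-1.320; half-tol=0.229, Σhalf²=0.323327
  -F: nom -5.600 → Σnom=12.670; wc +0.054/-0.054 → slack +1.120/-1.374; half-tol=0.054, Σhalf²=0.326243
  -G: nom -30.500 → Σnom=-17.830; wc +0.210/-0.470 → slack +1.330/-1.844; half-tol=0.340, Σhalf²=0.441843
  -H: nom -49.400 → Σnom=-67.230; wc +0.140/-0.140 → slack +1.470/-1.984; half-tol=0.140, Σhalf²=0.461443
  +I: nom +1.100 → Σnom=-66.130; wc +0.050/-0.379 → slack +1.520/-2.363; half-tol=0.214, Σhalf²=0.507454
  +J: nom +26.200 → Σnom=-39.930; wc +0.260/-0.244 → slack +1.780/-2.607; half-tol=0.252, Σhalf²=0.570958
Nominal = -39.930. Worst-case = [-39.930 - 2.607, -39.930 + 1.780] = [-42.537, -38.150]. RSS = √0.570958 = 0.756.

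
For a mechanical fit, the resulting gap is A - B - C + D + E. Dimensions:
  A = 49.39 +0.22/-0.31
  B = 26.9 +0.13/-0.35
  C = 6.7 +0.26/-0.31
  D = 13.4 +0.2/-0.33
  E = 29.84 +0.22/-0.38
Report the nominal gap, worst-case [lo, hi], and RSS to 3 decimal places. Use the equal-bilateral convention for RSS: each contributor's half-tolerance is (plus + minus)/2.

Stack each dimension's contribution:
  +A: nom +49.390 → Σnom=49.390; wc +0.220/-0.310 → slack +0.220/-0.310; half-tol=0.265, Σhalf²=0.070225
  -B: nom -26.900 → Σnom=22.490; wc +0.350/-0.130 → slack +0.570/-0.440; half-tol=0.240, Σhalf²=0.127825
  -C: nom -6.700 → Σnom=15.790; wc +0.310/-0.260 → slack +0.880/-0.700; half-tol=0.285, Σhalf²=0.209050
  +D: nom +13.400 → Σnom=29.190; wc +0.200/-0.330 → slack +1.080/-1.030; half-tol=0.265, Σhalf²=0.279275
  +E: nom +29.840 → Σnom=59.030; wc +0.220/-0.380 → slack +1.300/-1.410; half-tol=0.300, Σhalf²=0.369275
Nominal = 59.030. Worst-case = [59.030 - 1.410, 59.030 + 1.300] = [57.620, 60.330]. RSS = √0.369275 = 0.608.

nominal=59.030 wc=[57.620,60.330] rss=0.608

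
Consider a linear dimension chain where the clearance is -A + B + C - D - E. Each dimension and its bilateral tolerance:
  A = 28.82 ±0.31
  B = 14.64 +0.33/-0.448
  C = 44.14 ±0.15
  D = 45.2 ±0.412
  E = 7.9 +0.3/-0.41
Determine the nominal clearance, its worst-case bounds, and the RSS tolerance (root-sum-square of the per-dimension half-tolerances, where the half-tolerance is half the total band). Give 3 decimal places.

Stack each dimension's contribution:
  -A: nom -28.820 → Σnom=-28.820; wc +0.310/-0.310 → slack +0.310/-0.310; half-tol=0.310, Σhalf²=0.096100
  +B: nom +14.640 → Σnom=-14.180; wc +0.330/-0.448 → slack +0.640/-0.758; half-tol=0.389, Σhalf²=0.247421
  +C: nom +44.140 → Σnom=29.960; wc +0.150/-0.150 → slack +0.790/-0.908; half-tol=0.150, Σhalf²=0.269921
  -D: nom -45.200 → Σnom=-15.240; wc +0.412/-0.412 → slack +1.202/-1.320; half-tol=0.412, Σhalf²=0.439665
  -E: nom -7.900 → Σnom=-23.140; wc +0.410/-0.300 → slack +1.612/-1.620; half-tol=0.355, Σhalf²=0.565690
Nominal = -23.140. Worst-case = [-23.140 - 1.620, -23.140 + 1.612] = [-24.760, -21.528]. RSS = √0.565690 = 0.752.

nominal=-23.140 wc=[-24.760,-21.528] rss=0.752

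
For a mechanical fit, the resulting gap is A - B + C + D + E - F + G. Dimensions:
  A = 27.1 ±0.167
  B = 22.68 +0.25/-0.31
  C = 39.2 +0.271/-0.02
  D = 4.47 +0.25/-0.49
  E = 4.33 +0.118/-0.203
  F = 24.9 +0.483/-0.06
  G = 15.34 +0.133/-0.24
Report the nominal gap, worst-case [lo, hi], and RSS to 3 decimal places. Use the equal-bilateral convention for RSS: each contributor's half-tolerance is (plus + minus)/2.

Stack each dimension's contribution:
  +A: nom +27.100 → Σnom=27.100; wc +0.167/-0.167 → slack +0.167/-0.167; half-tol=0.167, Σhalf²=0.027889
  -B: nom -22.680 → Σnom=4.420; wc +0.310/-0.250 → slack +0.477/-0.417; half-tol=0.280, Σhalf²=0.106289
  +C: nom +39.200 → Σnom=43.620; wc +0.271/-0.020 → slack +0.748/-0.437; half-tol=0.146, Σhalf²=0.127459
  +D: nom +4.470 → Σnom=48.090; wc +0.250/-0.490 → slack +0.998/-0.927; half-tol=0.370, Σhalf²=0.264359
  +E: nom +4.330 → Σnom=52.420; wc +0.118/-0.203 → slack +1.116/-1.130; half-tol=0.161, Σhalf²=0.290120
  -F: nom -24.900 → Σnom=27.520; wc +0.060/-0.483 → slack +1.176/-1.613; half-tol=0.271, Σhalf²=0.363832
  +G: nom +15.340 → Σnom=42.860; wc +0.133/-0.240 → slack +1.309/-1.853; half-tol=0.186, Σhalf²=0.398614
Nominal = 42.860. Worst-case = [42.860 - 1.853, 42.860 + 1.309] = [41.007, 44.169]. RSS = √0.398614 = 0.631.

nominal=42.860 wc=[41.007,44.169] rss=0.631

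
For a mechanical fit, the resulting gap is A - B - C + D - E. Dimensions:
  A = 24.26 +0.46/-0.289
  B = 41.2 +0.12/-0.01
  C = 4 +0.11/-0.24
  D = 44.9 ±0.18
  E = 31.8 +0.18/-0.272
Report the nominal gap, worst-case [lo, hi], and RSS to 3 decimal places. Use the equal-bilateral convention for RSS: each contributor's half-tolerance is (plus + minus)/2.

nominal=-7.840 wc=[-8.719,-6.678] rss=0.509

Stack each dimension's contribution:
  +A: nom +24.260 → Σnom=24.260; wc +0.460/-0.289 → slack +0.460/-0.289; half-tol=0.374, Σhalf²=0.140250
  -B: nom -41.200 → Σnom=-16.940; wc +0.010/-0.120 → slack +0.470/-0.409; half-tol=0.065, Σhalf²=0.144475
  -C: nom -4.000 → Σnom=-20.940; wc +0.240/-0.110 → slack +0.710/-0.519; half-tol=0.175, Σhalf²=0.175100
  +D: nom +44.900 → Σnom=23.960; wc +0.180/-0.180 → slack +0.890/-0.699; half-tol=0.180, Σhalf²=0.207500
  -E: nom -31.800 → Σnom=-7.840; wc +0.272/-0.180 → slack +1.162/-0.879; half-tol=0.226, Σhalf²=0.258576
Nominal = -7.840. Worst-case = [-7.840 - 0.879, -7.840 + 1.162] = [-8.719, -6.678]. RSS = √0.258576 = 0.509.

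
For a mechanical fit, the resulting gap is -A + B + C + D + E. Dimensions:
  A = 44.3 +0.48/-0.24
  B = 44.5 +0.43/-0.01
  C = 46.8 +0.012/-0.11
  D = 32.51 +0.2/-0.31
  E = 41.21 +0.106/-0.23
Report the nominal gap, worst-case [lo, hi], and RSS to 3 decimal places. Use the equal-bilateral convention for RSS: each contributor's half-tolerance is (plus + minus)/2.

Stack each dimension's contribution:
  -A: nom -44.300 → Σnom=-44.300; wc +0.240/-0.480 → slack +0.240/-0.480; half-tol=0.360, Σhalf²=0.129600
  +B: nom +44.500 → Σnom=0.200; wc +0.430/-0.010 → slack +0.670/-0.490; half-tol=0.220, Σhalf²=0.178000
  +C: nom +46.800 → Σnom=47.000; wc +0.012/-0.110 → slack +0.682/-0.600; half-tol=0.061, Σhalf²=0.181721
  +D: nom +32.510 → Σnom=79.510; wc +0.200/-0.310 → slack +0.882/-0.910; half-tol=0.255, Σhalf²=0.246746
  +E: nom +41.210 → Σnom=120.720; wc +0.106/-0.230 → slack +0.988/-1.140; half-tol=0.168, Σhalf²=0.274970
Nominal = 120.720. Worst-case = [120.720 - 1.140, 120.720 + 0.988] = [119.580, 121.708]. RSS = √0.274970 = 0.524.

nominal=120.720 wc=[119.580,121.708] rss=0.524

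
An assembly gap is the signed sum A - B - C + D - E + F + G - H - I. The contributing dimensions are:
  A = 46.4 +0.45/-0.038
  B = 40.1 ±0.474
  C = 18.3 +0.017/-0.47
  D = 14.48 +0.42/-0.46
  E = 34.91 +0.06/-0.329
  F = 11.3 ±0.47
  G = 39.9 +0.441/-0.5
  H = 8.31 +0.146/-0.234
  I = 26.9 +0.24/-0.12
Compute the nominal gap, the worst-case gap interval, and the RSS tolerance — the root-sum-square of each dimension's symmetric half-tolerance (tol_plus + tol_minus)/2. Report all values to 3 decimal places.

Stack each dimension's contribution:
  +A: nom +46.400 → Σnom=46.400; wc +0.450/-0.038 → slack +0.450/-0.038; half-tol=0.244, Σhalf²=0.059536
  -B: nom -40.100 → Σnom=6.300; wc +0.474/-0.474 → slack +0.924/-0.512; half-tol=0.474, Σhalf²=0.284212
  -C: nom -18.300 → Σnom=-12.000; wc +0.470/-0.017 → slack +1.394/-0.529; half-tol=0.243, Σhalf²=0.343504
  +D: nom +14.480 → Σnom=2.480; wc +0.420/-0.460 → slack +1.814/-0.989; half-tol=0.440, Σhalf²=0.537104
  -E: nom -34.910 → Σnom=-32.430; wc +0.329/-0.060 → slack +2.143/-1.049; half-tol=0.195, Σhalf²=0.574934
  +F: nom +11.300 → Σnom=-21.130; wc +0.470/-0.470 → slack +2.613/-1.519; half-tol=0.470, Σhalf²=0.795834
  +G: nom +39.900 → Σnom=18.770; wc +0.441/-0.500 → slack +3.054/-2.019; half-tol=0.471, Σhalf²=1.017205
  -H: nom -8.310 → Σnom=10.460; wc +0.234/-0.146 → slack +3.288/-2.165; half-tol=0.190, Σhalf²=1.053305
  -I: nom -26.900 → Σnom=-16.440; wc +0.120/-0.240 → slack +3.408/-2.405; half-tol=0.180, Σhalf²=1.085705
Nominal = -16.440. Worst-case = [-16.440 - 2.405, -16.440 + 3.408] = [-18.845, -13.032]. RSS = √1.085705 = 1.042.

nominal=-16.440 wc=[-18.845,-13.032] rss=1.042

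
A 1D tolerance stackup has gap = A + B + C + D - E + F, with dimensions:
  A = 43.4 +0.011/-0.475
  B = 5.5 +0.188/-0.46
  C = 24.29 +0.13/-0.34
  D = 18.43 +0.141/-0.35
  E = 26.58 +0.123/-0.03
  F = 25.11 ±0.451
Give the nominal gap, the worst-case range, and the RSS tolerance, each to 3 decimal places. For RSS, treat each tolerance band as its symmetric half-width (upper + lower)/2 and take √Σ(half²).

Stack each dimension's contribution:
  +A: nom +43.400 → Σnom=43.400; wc +0.011/-0.475 → slack +0.011/-0.475; half-tol=0.243, Σhalf²=0.059049
  +B: nom +5.500 → Σnom=48.900; wc +0.188/-0.460 → slack +0.199/-0.935; half-tol=0.324, Σhalf²=0.164025
  +C: nom +24.290 → Σnom=73.190; wc +0.130/-0.340 → slack +0.329/-1.275; half-tol=0.235, Σhalf²=0.219250
  +D: nom +18.430 → Σnom=91.620; wc +0.141/-0.350 → slack +0.470/-1.625; half-tol=0.245, Σhalf²=0.279520
  -E: nom -26.580 → Σnom=65.040; wc +0.030/-0.123 → slack +0.500/-1.748; half-tol=0.076, Σhalf²=0.285373
  +F: nom +25.110 → Σnom=90.150; wc +0.451/-0.451 → slack +0.951/-2.199; half-tol=0.451, Σhalf²=0.488774
Nominal = 90.150. Worst-case = [90.150 - 2.199, 90.150 + 0.951] = [87.951, 91.101]. RSS = √0.488774 = 0.699.

nominal=90.150 wc=[87.951,91.101] rss=0.699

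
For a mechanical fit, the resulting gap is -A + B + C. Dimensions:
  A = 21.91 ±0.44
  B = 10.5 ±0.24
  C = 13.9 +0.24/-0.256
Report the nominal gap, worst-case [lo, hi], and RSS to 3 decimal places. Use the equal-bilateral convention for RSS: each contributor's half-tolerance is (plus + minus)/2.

nominal=2.490 wc=[1.554,3.410] rss=0.559

Stack each dimension's contribution:
  -A: nom -21.910 → Σnom=-21.910; wc +0.440/-0.440 → slack +0.440/-0.440; half-tol=0.440, Σhalf²=0.193600
  +B: nom +10.500 → Σnom=-11.410; wc +0.240/-0.240 → slack +0.680/-0.680; half-tol=0.240, Σhalf²=0.251200
  +C: nom +13.900 → Σnom=2.490; wc +0.240/-0.256 → slack +0.920/-0.936; half-tol=0.248, Σhalf²=0.312704
Nominal = 2.490. Worst-case = [2.490 - 0.936, 2.490 + 0.920] = [1.554, 3.410]. RSS = √0.312704 = 0.559.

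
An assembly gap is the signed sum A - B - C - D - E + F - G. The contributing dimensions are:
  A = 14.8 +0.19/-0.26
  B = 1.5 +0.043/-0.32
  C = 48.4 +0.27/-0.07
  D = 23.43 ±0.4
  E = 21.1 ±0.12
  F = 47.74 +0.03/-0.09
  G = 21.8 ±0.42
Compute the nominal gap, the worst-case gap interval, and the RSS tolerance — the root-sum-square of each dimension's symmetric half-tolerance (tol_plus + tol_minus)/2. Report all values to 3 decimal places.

Stack each dimension's contribution:
  +A: nom +14.800 → Σnom=14.800; wc +0.190/-0.260 → slack +0.190/-0.260; half-tol=0.225, Σhalf²=0.050625
  -B: nom -1.500 → Σnom=13.300; wc +0.320/-0.043 → slack +0.510/-0.303; half-tol=0.181, Σhalf²=0.083567
  -C: nom -48.400 → Σnom=-35.100; wc +0.070/-0.270 → slack +0.580/-0.573; half-tol=0.170, Σhalf²=0.112467
  -D: nom -23.430 → Σnom=-58.530; wc +0.400/-0.400 → slack +0.980/-0.973; half-tol=0.400, Σhalf²=0.272467
  -E: nom -21.100 → Σnom=-79.630; wc +0.120/-0.120 → slack +1.100/-1.093; half-tol=0.120, Σhalf²=0.286867
  +F: nom +47.740 → Σnom=-31.890; wc +0.030/-0.090 → slack +1.130/-1.183; half-tol=0.060, Σhalf²=0.290467
  -G: nom -21.800 → Σnom=-53.690; wc +0.420/-0.420 → slack +1.550/-1.603; half-tol=0.420, Σhalf²=0.466867
Nominal = -53.690. Worst-case = [-53.690 - 1.603, -53.690 + 1.550] = [-55.293, -52.140]. RSS = √0.466867 = 0.683.

nominal=-53.690 wc=[-55.293,-52.140] rss=0.683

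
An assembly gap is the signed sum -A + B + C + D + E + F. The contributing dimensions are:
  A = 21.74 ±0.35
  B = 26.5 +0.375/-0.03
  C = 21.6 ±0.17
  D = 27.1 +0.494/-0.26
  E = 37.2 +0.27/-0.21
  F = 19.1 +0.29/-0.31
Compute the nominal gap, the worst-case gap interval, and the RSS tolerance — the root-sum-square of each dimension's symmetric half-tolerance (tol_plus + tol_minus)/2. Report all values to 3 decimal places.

Stack each dimension's contribution:
  -A: nom -21.740 → Σnom=-21.740; wc +0.350/-0.350 → slack +0.350/-0.350; half-tol=0.350, Σhalf²=0.122500
  +B: nom +26.500 → Σnom=4.760; wc +0.375/-0.030 → slack +0.725/-0.380; half-tol=0.203, Σhalf²=0.163506
  +C: nom +21.600 → Σnom=26.360; wc +0.170/-0.170 → slack +0.895/-0.550; half-tol=0.170, Σhalf²=0.192406
  +D: nom +27.100 → Σnom=53.460; wc +0.494/-0.260 → slack +1.389/-0.810; half-tol=0.377, Σhalf²=0.334535
  +E: nom +37.200 → Σnom=90.660; wc +0.270/-0.210 → slack +1.659/-1.020; half-tol=0.240, Σhalf²=0.392135
  +F: nom +19.100 → Σnom=109.760; wc +0.290/-0.310 → slack +1.949/-1.330; half-tol=0.300, Σhalf²=0.482135
Nominal = 109.760. Worst-case = [109.760 - 1.330, 109.760 + 1.949] = [108.430, 111.709]. RSS = √0.482135 = 0.694.

nominal=109.760 wc=[108.430,111.709] rss=0.694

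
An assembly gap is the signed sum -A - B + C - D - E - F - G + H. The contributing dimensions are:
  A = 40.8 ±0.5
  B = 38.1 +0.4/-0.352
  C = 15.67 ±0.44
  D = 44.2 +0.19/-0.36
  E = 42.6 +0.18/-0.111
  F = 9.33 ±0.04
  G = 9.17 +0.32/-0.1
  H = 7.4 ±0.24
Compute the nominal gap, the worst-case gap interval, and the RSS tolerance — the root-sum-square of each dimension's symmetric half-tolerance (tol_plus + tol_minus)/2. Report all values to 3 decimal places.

Stack each dimension's contribution:
  -A: nom -40.800 → Σnom=-40.800; wc +0.500/-0.500 → slack +0.500/-0.500; half-tol=0.500, Σhalf²=0.250000
  -B: nom -38.100 → Σnom=-78.900; wc +0.352/-0.400 → slack +0.852/-0.900; half-tol=0.376, Σhalf²=0.391376
  +C: nom +15.670 → Σnom=-63.230; wc +0.440/-0.440 → slack +1.292/-1.340; half-tol=0.440, Σhalf²=0.584976
  -D: nom -44.200 → Σnom=-107.430; wc +0.360/-0.190 → slack +1.652/-1.530; half-tol=0.275, Σhalf²=0.660601
  -E: nom -42.600 → Σnom=-150.030; wc +0.111/-0.180 → slack +1.763/-1.710; half-tol=0.145, Σhalf²=0.681771
  -F: nom -9.330 → Σnom=-159.360; wc +0.040/-0.040 → slack +1.803/-1.750; half-tol=0.040, Σhalf²=0.683371
  -G: nom -9.170 → Σnom=-168.530; wc +0.100/-0.320 → slack +1.903/-2.070; half-tol=0.210, Σhalf²=0.727471
  +H: nom +7.400 → Σnom=-161.130; wc +0.240/-0.240 → slack +2.143/-2.310; half-tol=0.240, Σhalf²=0.785071
Nominal = -161.130. Worst-case = [-161.130 - 2.310, -161.130 + 2.143] = [-163.440, -158.987]. RSS = √0.785071 = 0.886.

nominal=-161.130 wc=[-163.440,-158.987] rss=0.886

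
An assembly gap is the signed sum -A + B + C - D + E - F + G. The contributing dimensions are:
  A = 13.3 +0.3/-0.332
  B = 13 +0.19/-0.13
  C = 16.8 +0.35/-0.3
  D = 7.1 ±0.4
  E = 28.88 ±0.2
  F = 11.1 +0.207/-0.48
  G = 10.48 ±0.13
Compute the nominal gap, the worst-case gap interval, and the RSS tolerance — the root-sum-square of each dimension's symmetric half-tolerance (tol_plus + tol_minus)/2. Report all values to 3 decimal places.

Stack each dimension's contribution:
  -A: nom -13.300 → Σnom=-13.300; wc +0.332/-0.300 → slack +0.332/-0.300; half-tol=0.316, Σhalf²=0.099856
  +B: nom +13.000 → Σnom=-0.300; wc +0.190/-0.130 → slack +0.522/-0.430; half-tol=0.160, Σhalf²=0.125456
  +C: nom +16.800 → Σnom=16.500; wc +0.350/-0.300 → slack +0.872/-0.730; half-tol=0.325, Σhalf²=0.231081
  -D: nom -7.100 → Σnom=9.400; wc +0.400/-0.400 → slack +1.272/-1.130; half-tol=0.400, Σhalf²=0.391081
  +E: nom +28.880 → Σnom=38.280; wc +0.200/-0.200 → slack +1.472/-1.330; half-tol=0.200, Σhalf²=0.431081
  -F: nom -11.100 → Σnom=27.180; wc +0.480/-0.207 → slack +1.952/-1.537; half-tol=0.343, Σhalf²=0.549073
  +G: nom +10.480 → Σnom=37.660; wc +0.130/-0.130 → slack +2.082/-1.667; half-tol=0.130, Σhalf²=0.565973
Nominal = 37.660. Worst-case = [37.660 - 1.667, 37.660 + 2.082] = [35.993, 39.742]. RSS = √0.565973 = 0.752.

nominal=37.660 wc=[35.993,39.742] rss=0.752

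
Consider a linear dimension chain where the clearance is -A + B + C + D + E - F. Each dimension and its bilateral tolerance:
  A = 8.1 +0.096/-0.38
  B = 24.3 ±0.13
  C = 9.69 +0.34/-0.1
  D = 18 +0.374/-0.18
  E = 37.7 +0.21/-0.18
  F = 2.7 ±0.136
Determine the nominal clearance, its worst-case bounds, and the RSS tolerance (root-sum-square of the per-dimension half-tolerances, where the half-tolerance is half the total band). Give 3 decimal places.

nominal=78.890 wc=[78.068,80.460] rss=0.505

Stack each dimension's contribution:
  -A: nom -8.100 → Σnom=-8.100; wc +0.380/-0.096 → slack +0.380/-0.096; half-tol=0.238, Σhalf²=0.056644
  +B: nom +24.300 → Σnom=16.200; wc +0.130/-0.130 → slack +0.510/-0.226; half-tol=0.130, Σhalf²=0.073544
  +C: nom +9.690 → Σnom=25.890; wc +0.340/-0.100 → slack +0.850/-0.326; half-tol=0.220, Σhalf²=0.121944
  +D: nom +18.000 → Σnom=43.890; wc +0.374/-0.180 → slack +1.224/-0.506; half-tol=0.277, Σhalf²=0.198673
  +E: nom +37.700 → Σnom=81.590; wc +0.210/-0.180 → slack +1.434/-0.686; half-tol=0.195, Σhalf²=0.236698
  -F: nom -2.700 → Σnom=78.890; wc +0.136/-0.136 → slack +1.570/-0.822; half-tol=0.136, Σhalf²=0.255194
Nominal = 78.890. Worst-case = [78.890 - 0.822, 78.890 + 1.570] = [78.068, 80.460]. RSS = √0.255194 = 0.505.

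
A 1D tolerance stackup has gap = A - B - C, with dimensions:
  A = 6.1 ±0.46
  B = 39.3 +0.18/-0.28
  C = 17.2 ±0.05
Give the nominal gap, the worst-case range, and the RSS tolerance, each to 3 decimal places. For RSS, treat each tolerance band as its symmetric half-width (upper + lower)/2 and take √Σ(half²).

Stack each dimension's contribution:
  +A: nom +6.100 → Σnom=6.100; wc +0.460/-0.460 → slack +0.460/-0.460; half-tol=0.460, Σhalf²=0.211600
  -B: nom -39.300 → Σnom=-33.200; wc +0.280/-0.180 → slack +0.740/-0.640; half-tol=0.230, Σhalf²=0.264500
  -C: nom -17.200 → Σnom=-50.400; wc +0.050/-0.050 → slack +0.790/-0.690; half-tol=0.050, Σhalf²=0.267000
Nominal = -50.400. Worst-case = [-50.400 - 0.690, -50.400 + 0.790] = [-51.090, -49.610]. RSS = √0.267000 = 0.517.

nominal=-50.400 wc=[-51.090,-49.610] rss=0.517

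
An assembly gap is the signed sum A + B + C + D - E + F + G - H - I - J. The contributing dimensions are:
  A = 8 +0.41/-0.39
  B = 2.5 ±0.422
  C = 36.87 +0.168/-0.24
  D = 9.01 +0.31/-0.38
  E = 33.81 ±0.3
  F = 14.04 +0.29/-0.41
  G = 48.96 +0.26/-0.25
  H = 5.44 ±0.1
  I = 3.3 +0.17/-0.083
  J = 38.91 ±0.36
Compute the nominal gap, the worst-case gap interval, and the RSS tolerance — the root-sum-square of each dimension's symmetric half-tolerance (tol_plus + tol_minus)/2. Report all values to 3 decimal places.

Stack each dimension's contribution:
  +A: nom +8.000 → Σnom=8.000; wc +0.410/-0.390 → slack +0.410/-0.390; half-tol=0.400, Σhalf²=0.160000
  +B: nom +2.500 → Σnom=10.500; wc +0.422/-0.422 → slack +0.832/-0.812; half-tol=0.422, Σhalf²=0.338084
  +C: nom +36.870 → Σnom=47.370; wc +0.168/-0.240 → slack +1.000/-1.052; half-tol=0.204, Σhalf²=0.379700
  +D: nom +9.010 → Σnom=56.380; wc +0.310/-0.380 → slack +1.310/-1.432; half-tol=0.345, Σhalf²=0.498725
  -E: nom -33.810 → Σnom=22.570; wc +0.300/-0.300 → slack +1.610/-1.732; half-tol=0.300, Σhalf²=0.588725
  +F: nom +14.040 → Σnom=36.610; wc +0.290/-0.410 → slack +1.900/-2.142; half-tol=0.350, Σhalf²=0.711225
  +G: nom +48.960 → Σnom=85.570; wc +0.260/-0.250 → slack +2.160/-2.392; half-tol=0.255, Σhalf²=0.776250
  -H: nom -5.440 → Σnom=80.130; wc +0.100/-0.100 → slack +2.260/-2.492; half-tol=0.100, Σhalf²=0.786250
  -I: nom -3.300 → Σnom=76.830; wc +0.083/-0.170 → slack +2.343/-2.662; half-tol=0.127, Σhalf²=0.802252
  -J: nom -38.910 → Σnom=37.920; wc +0.360/-0.360 → slack +2.703/-3.022; half-tol=0.360, Σhalf²=0.931852
Nominal = 37.920. Worst-case = [37.920 - 3.022, 37.920 + 2.703] = [34.898, 40.623]. RSS = √0.931852 = 0.965.

nominal=37.920 wc=[34.898,40.623] rss=0.965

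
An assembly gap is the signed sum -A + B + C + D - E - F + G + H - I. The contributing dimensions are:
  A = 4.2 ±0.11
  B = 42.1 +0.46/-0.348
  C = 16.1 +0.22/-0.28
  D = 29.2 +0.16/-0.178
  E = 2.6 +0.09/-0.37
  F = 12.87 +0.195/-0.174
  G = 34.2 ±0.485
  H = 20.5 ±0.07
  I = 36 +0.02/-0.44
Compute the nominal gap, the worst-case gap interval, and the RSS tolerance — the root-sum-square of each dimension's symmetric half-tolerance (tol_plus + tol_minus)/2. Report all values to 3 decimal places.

nominal=86.430 wc=[84.654,88.919] rss=0.804

Stack each dimension's contribution:
  -A: nom -4.200 → Σnom=-4.200; wc +0.110/-0.110 → slack +0.110/-0.110; half-tol=0.110, Σhalf²=0.012100
  +B: nom +42.100 → Σnom=37.900; wc +0.460/-0.348 → slack +0.570/-0.458; half-tol=0.404, Σhalf²=0.175316
  +C: nom +16.100 → Σnom=54.000; wc +0.220/-0.280 → slack +0.790/-0.738; half-tol=0.250, Σhalf²=0.237816
  +D: nom +29.200 → Σnom=83.200; wc +0.160/-0.178 → slack +0.950/-0.916; half-tol=0.169, Σhalf²=0.266377
  -E: nom -2.600 → Σnom=80.600; wc +0.370/-0.090 → slack +1.320/-1.006; half-tol=0.230, Σhalf²=0.319277
  -F: nom -12.870 → Σnom=67.730; wc +0.174/-0.195 → slack +1.494/-1.201; half-tol=0.184, Σhalf²=0.353317
  +G: nom +34.200 → Σnom=101.930; wc +0.485/-0.485 → slack +1.979/-1.686; half-tol=0.485, Σhalf²=0.588542
  +H: nom +20.500 → Σnom=122.430; wc +0.070/-0.070 → slack +2.049/-1.756; half-tol=0.070, Σhalf²=0.593442
  -I: nom -36.000 → Σnom=86.430; wc +0.440/-0.020 → slack +2.489/-1.776; half-tol=0.230, Σhalf²=0.646342
Nominal = 86.430. Worst-case = [86.430 - 1.776, 86.430 + 2.489] = [84.654, 88.919]. RSS = √0.646342 = 0.804.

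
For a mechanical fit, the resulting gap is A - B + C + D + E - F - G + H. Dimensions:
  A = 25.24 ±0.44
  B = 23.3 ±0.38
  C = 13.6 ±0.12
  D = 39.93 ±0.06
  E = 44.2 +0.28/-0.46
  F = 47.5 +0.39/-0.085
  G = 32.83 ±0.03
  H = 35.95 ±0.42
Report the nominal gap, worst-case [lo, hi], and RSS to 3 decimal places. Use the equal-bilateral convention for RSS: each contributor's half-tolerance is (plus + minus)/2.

Stack each dimension's contribution:
  +A: nom +25.240 → Σnom=25.240; wc +0.440/-0.440 → slack +0.440/-0.440; half-tol=0.440, Σhalf²=0.193600
  -B: nom -23.300 → Σnom=1.940; wc +0.380/-0.380 → slack +0.820/-0.820; half-tol=0.380, Σhalf²=0.338000
  +C: nom +13.600 → Σnom=15.540; wc +0.120/-0.120 → slack +0.940/-0.940; half-tol=0.120, Σhalf²=0.352400
  +D: nom +39.930 → Σnom=55.470; wc +0.060/-0.060 → slack +1.000/-1.000; half-tol=0.060, Σhalf²=0.356000
  +E: nom +44.200 → Σnom=99.670; wc +0.280/-0.460 → slack +1.280/-1.460; half-tol=0.370, Σhalf²=0.492900
  -F: nom -47.500 → Σnom=52.170; wc +0.085/-0.390 → slack +1.365/-1.850; half-tol=0.238, Σhalf²=0.549306
  -G: nom -32.830 → Σnom=19.340; wc +0.030/-0.030 → slack +1.395/-1.880; half-tol=0.030, Σhalf²=0.550206
  +H: nom +35.950 → Σnom=55.290; wc +0.420/-0.420 → slack +1.815/-2.300; half-tol=0.420, Σhalf²=0.726606
Nominal = 55.290. Worst-case = [55.290 - 2.300, 55.290 + 1.815] = [52.990, 57.105]. RSS = √0.726606 = 0.852.

nominal=55.290 wc=[52.990,57.105] rss=0.852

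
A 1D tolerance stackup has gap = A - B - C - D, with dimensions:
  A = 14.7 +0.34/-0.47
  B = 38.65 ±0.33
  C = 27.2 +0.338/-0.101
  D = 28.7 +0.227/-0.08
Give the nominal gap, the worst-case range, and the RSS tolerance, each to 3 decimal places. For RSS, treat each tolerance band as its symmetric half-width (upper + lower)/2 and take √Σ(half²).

nominal=-79.850 wc=[-81.215,-78.999] rss=0.587

Stack each dimension's contribution:
  +A: nom +14.700 → Σnom=14.700; wc +0.340/-0.470 → slack +0.340/-0.470; half-tol=0.405, Σhalf²=0.164025
  -B: nom -38.650 → Σnom=-23.950; wc +0.330/-0.330 → slack +0.670/-0.800; half-tol=0.330, Σhalf²=0.272925
  -C: nom -27.200 → Σnom=-51.150; wc +0.101/-0.338 → slack +0.771/-1.138; half-tol=0.220, Σhalf²=0.321105
  -D: nom -28.700 → Σnom=-79.850; wc +0.080/-0.227 → slack +0.851/-1.365; half-tol=0.153, Σhalf²=0.344668
Nominal = -79.850. Worst-case = [-79.850 - 1.365, -79.850 + 0.851] = [-81.215, -78.999]. RSS = √0.344668 = 0.587.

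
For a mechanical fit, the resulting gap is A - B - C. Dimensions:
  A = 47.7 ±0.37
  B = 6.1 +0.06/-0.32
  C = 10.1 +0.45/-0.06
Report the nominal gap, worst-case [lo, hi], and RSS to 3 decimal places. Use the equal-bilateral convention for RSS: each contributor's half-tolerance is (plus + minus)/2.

nominal=31.500 wc=[30.620,32.250] rss=0.488

Stack each dimension's contribution:
  +A: nom +47.700 → Σnom=47.700; wc +0.370/-0.370 → slack +0.370/-0.370; half-tol=0.370, Σhalf²=0.136900
  -B: nom -6.100 → Σnom=41.600; wc +0.320/-0.060 → slack +0.690/-0.430; half-tol=0.190, Σhalf²=0.173000
  -C: nom -10.100 → Σnom=31.500; wc +0.060/-0.450 → slack +0.750/-0.880; half-tol=0.255, Σhalf²=0.238025
Nominal = 31.500. Worst-case = [31.500 - 0.880, 31.500 + 0.750] = [30.620, 32.250]. RSS = √0.238025 = 0.488.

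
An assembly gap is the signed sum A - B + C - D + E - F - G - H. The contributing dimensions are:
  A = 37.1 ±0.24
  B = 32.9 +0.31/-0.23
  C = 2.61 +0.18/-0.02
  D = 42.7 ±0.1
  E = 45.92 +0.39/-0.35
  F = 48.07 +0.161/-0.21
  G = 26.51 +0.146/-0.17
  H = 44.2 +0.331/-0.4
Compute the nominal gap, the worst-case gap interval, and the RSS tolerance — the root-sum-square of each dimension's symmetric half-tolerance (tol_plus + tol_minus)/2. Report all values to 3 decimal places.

Stack each dimension's contribution:
  +A: nom +37.100 → Σnom=37.100; wc +0.240/-0.240 → slack +0.240/-0.240; half-tol=0.240, Σhalf²=0.057600
  -B: nom -32.900 → Σnom=4.200; wc +0.230/-0.310 → slack +0.470/-0.550; half-tol=0.270, Σhalf²=0.130500
  +C: nom +2.610 → Σnom=6.810; wc +0.180/-0.020 → slack +0.650/-0.570; half-tol=0.100, Σhalf²=0.140500
  -D: nom -42.700 → Σnom=-35.890; wc +0.100/-0.100 → slack +0.750/-0.670; half-tol=0.100, Σhalf²=0.150500
  +E: nom +45.920 → Σnom=10.030; wc +0.390/-0.350 → slack +1.140/-1.020; half-tol=0.370, Σhalf²=0.287400
  -F: nom -48.070 → Σnom=-38.040; wc +0.210/-0.161 → slack +1.350/-1.181; half-tol=0.185, Σhalf²=0.321810
  -G: nom -26.510 → Σnom=-64.550; wc +0.170/-0.146 → slack +1.520/-1.327; half-tol=0.158, Σhalf²=0.346774
  -H: nom -44.200 → Σnom=-108.750; wc +0.400/-0.331 → slack +1.920/-1.658; half-tol=0.366, Σhalf²=0.480364
Nominal = -108.750. Worst-case = [-108.750 - 1.658, -108.750 + 1.920] = [-110.408, -106.830]. RSS = √0.480364 = 0.693.

nominal=-108.750 wc=[-110.408,-106.830] rss=0.693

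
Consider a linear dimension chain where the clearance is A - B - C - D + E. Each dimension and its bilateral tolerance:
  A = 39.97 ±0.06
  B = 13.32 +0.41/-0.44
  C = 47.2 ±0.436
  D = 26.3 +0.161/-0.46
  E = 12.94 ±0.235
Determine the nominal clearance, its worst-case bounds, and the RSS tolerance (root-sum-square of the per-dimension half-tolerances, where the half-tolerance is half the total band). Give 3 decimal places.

Stack each dimension's contribution:
  +A: nom +39.970 → Σnom=39.970; wc +0.060/-0.060 → slack +0.060/-0.060; half-tol=0.060, Σhalf²=0.003600
  -B: nom -13.320 → Σnom=26.650; wc +0.440/-0.410 → slack +0.500/-0.470; half-tol=0.425, Σhalf²=0.184225
  -C: nom -47.200 → Σnom=-20.550; wc +0.436/-0.436 → slack +0.936/-0.906; half-tol=0.436, Σhalf²=0.374321
  -D: nom -26.300 → Σnom=-46.850; wc +0.460/-0.161 → slack +1.396/-1.067; half-tol=0.310, Σhalf²=0.470731
  +E: nom +12.940 → Σnom=-33.910; wc +0.235/-0.235 → slack +1.631/-1.302; half-tol=0.235, Σhalf²=0.525956
Nominal = -33.910. Worst-case = [-33.910 - 1.302, -33.910 + 1.631] = [-35.212, -32.279]. RSS = √0.525956 = 0.725.

nominal=-33.910 wc=[-35.212,-32.279] rss=0.725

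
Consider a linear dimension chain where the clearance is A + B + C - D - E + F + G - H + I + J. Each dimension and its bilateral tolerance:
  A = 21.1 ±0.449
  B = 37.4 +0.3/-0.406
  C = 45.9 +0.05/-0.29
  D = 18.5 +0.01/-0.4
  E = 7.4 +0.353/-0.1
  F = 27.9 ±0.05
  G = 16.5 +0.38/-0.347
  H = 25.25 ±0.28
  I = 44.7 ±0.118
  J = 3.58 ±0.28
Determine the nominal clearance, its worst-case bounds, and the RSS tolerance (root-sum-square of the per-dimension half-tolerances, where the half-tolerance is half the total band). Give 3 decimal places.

nominal=145.930 wc=[143.347,148.337] rss=0.868

Stack each dimension's contribution:
  +A: nom +21.100 → Σnom=21.100; wc +0.449/-0.449 → slack +0.449/-0.449; half-tol=0.449, Σhalf²=0.201601
  +B: nom +37.400 → Σnom=58.500; wc +0.300/-0.406 → slack +0.749/-0.855; half-tol=0.353, Σhalf²=0.326210
  +C: nom +45.900 → Σnom=104.400; wc +0.050/-0.290 → slack +0.799/-1.145; half-tol=0.170, Σhalf²=0.355110
  -D: nom -18.500 → Σnom=85.900; wc +0.400/-0.010 → slack +1.199/-1.155; half-tol=0.205, Σhalf²=0.397135
  -E: nom -7.400 → Σnom=78.500; wc +0.100/-0.353 → slack +1.299/-1.508; half-tol=0.226, Σhalf²=0.448437
  +F: nom +27.900 → Σnom=106.400; wc +0.050/-0.050 → slack +1.349/-1.558; half-tol=0.050, Σhalf²=0.450937
  +G: nom +16.500 → Σnom=122.900; wc +0.380/-0.347 → slack +1.729/-1.905; half-tol=0.363, Σhalf²=0.583070
  -H: nom -25.250 → Σnom=97.650; wc +0.280/-0.280 → slack +2.009/-2.185; half-tol=0.280, Σhalf²=0.661470
  +I: nom +44.700 → Σnom=142.350; wc +0.118/-0.118 → slack +2.127/-2.303; half-tol=0.118, Σhalf²=0.675394
  +J: nom +3.580 → Σnom=145.930; wc +0.280/-0.280 → slack +2.407/-2.583; half-tol=0.280, Σhalf²=0.753794
Nominal = 145.930. Worst-case = [145.930 - 2.583, 145.930 + 2.407] = [143.347, 148.337]. RSS = √0.753794 = 0.868.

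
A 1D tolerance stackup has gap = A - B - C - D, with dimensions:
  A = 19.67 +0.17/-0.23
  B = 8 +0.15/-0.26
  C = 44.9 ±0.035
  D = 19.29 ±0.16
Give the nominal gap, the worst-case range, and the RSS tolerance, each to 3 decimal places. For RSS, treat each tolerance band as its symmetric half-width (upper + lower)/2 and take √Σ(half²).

Stack each dimension's contribution:
  +A: nom +19.670 → Σnom=19.670; wc +0.170/-0.230 → slack +0.170/-0.230; half-tol=0.200, Σhalf²=0.040000
  -B: nom -8.000 → Σnom=11.670; wc +0.260/-0.150 → slack +0.430/-0.380; half-tol=0.205, Σhalf²=0.082025
  -C: nom -44.900 → Σnom=-33.230; wc +0.035/-0.035 → slack +0.465/-0.415; half-tol=0.035, Σhalf²=0.083250
  -D: nom -19.290 → Σnom=-52.520; wc +0.160/-0.160 → slack +0.625/-0.575; half-tol=0.160, Σhalf²=0.108850
Nominal = -52.520. Worst-case = [-52.520 - 0.575, -52.520 + 0.625] = [-53.095, -51.895]. RSS = √0.108850 = 0.330.

nominal=-52.520 wc=[-53.095,-51.895] rss=0.330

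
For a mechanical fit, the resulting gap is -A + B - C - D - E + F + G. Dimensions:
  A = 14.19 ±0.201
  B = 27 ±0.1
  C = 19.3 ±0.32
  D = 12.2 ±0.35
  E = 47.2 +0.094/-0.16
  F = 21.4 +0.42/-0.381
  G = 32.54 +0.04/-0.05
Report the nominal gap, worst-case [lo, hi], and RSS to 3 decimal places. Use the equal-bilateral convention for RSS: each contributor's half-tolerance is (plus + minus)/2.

nominal=-11.950 wc=[-13.446,-10.359] rss=0.674

Stack each dimension's contribution:
  -A: nom -14.190 → Σnom=-14.190; wc +0.201/-0.201 → slack +0.201/-0.201; half-tol=0.201, Σhalf²=0.040401
  +B: nom +27.000 → Σnom=12.810; wc +0.100/-0.100 → slack +0.301/-0.301; half-tol=0.100, Σhalf²=0.050401
  -C: nom -19.300 → Σnom=-6.490; wc +0.320/-0.320 → slack +0.621/-0.621; half-tol=0.320, Σhalf²=0.152801
  -D: nom -12.200 → Σnom=-18.690; wc +0.350/-0.350 → slack +0.971/-0.971; half-tol=0.350, Σhalf²=0.275301
  -E: nom -47.200 → Σnom=-65.890; wc +0.160/-0.094 → slack +1.131/-1.065; half-tol=0.127, Σhalf²=0.291430
  +F: nom +21.400 → Σnom=-44.490; wc +0.420/-0.381 → slack +1.551/-1.446; half-tol=0.400, Σhalf²=0.451830
  +G: nom +32.540 → Σnom=-11.950; wc +0.040/-0.050 → slack +1.591/-1.496; half-tol=0.045, Σhalf²=0.453855
Nominal = -11.950. Worst-case = [-11.950 - 1.496, -11.950 + 1.591] = [-13.446, -10.359]. RSS = √0.453855 = 0.674.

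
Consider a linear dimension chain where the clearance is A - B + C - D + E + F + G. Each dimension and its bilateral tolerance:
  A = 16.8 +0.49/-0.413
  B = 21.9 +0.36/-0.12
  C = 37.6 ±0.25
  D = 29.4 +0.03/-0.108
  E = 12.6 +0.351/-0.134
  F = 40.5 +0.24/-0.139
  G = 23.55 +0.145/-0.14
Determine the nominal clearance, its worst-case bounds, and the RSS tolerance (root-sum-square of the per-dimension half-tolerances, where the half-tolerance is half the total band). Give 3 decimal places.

Stack each dimension's contribution:
  +A: nom +16.800 → Σnom=16.800; wc +0.490/-0.413 → slack +0.490/-0.413; half-tol=0.452, Σhalf²=0.203852
  -B: nom -21.900 → Σnom=-5.100; wc +0.120/-0.360 → slack +0.610/-0.773; half-tol=0.240, Σhalf²=0.261452
  +C: nom +37.600 → Σnom=32.500; wc +0.250/-0.250 → slack +0.860/-1.023; half-tol=0.250, Σhalf²=0.323952
  -D: nom -29.400 → Σnom=3.100; wc +0.108/-0.030 → slack +0.968/-1.053; half-tol=0.069, Σhalf²=0.328713
  +E: nom +12.600 → Σnom=15.700; wc +0.351/-0.134 → slack +1.319/-1.187; half-tol=0.242, Σhalf²=0.387520
  +F: nom +40.500 → Σnom=56.200; wc +0.240/-0.139 → slack +1.559/-1.326; half-tol=0.190, Σhalf²=0.423430
  +G: nom +23.550 → Σnom=79.750; wc +0.145/-0.140 → slack +1.704/-1.466; half-tol=0.143, Σhalf²=0.443736
Nominal = 79.750. Worst-case = [79.750 - 1.466, 79.750 + 1.704] = [78.284, 81.454]. RSS = √0.443736 = 0.666.

nominal=79.750 wc=[78.284,81.454] rss=0.666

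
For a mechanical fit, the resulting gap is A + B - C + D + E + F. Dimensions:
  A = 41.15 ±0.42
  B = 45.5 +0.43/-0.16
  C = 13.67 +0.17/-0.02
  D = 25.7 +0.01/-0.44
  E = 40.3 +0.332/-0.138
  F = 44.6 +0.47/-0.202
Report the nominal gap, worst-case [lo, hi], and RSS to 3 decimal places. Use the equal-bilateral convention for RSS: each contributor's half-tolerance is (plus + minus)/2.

nominal=183.580 wc=[182.050,185.262] rss=0.701

Stack each dimension's contribution:
  +A: nom +41.150 → Σnom=41.150; wc +0.420/-0.420 → slack +0.420/-0.420; half-tol=0.420, Σhalf²=0.176400
  +B: nom +45.500 → Σnom=86.650; wc +0.430/-0.160 → slack +0.850/-0.580; half-tol=0.295, Σhalf²=0.263425
  -C: nom -13.670 → Σnom=72.980; wc +0.020/-0.170 → slack +0.870/-0.750; half-tol=0.095, Σhalf²=0.272450
  +D: nom +25.700 → Σnom=98.680; wc +0.010/-0.440 → slack +0.880/-1.190; half-tol=0.225, Σhalf²=0.323075
  +E: nom +40.300 → Σnom=138.980; wc +0.332/-0.138 → slack +1.212/-1.328; half-tol=0.235, Σhalf²=0.378300
  +F: nom +44.600 → Σnom=183.580; wc +0.470/-0.202 → slack +1.682/-1.530; half-tol=0.336, Σhalf²=0.491196
Nominal = 183.580. Worst-case = [183.580 - 1.530, 183.580 + 1.682] = [182.050, 185.262]. RSS = √0.491196 = 0.701.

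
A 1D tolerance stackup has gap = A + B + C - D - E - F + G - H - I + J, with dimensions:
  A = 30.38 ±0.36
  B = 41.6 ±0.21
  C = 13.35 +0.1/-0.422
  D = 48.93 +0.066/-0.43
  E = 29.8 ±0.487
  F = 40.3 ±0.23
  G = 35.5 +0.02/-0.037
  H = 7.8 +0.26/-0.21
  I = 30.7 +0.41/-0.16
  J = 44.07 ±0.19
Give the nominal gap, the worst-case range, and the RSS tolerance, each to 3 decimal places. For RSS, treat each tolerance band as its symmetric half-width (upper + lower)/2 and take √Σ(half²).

nominal=7.370 wc=[4.698,9.767] rss=0.876

Stack each dimension's contribution:
  +A: nom +30.380 → Σnom=30.380; wc +0.360/-0.360 → slack +0.360/-0.360; half-tol=0.360, Σhalf²=0.129600
  +B: nom +41.600 → Σnom=71.980; wc +0.210/-0.210 → slack +0.570/-0.570; half-tol=0.210, Σhalf²=0.173700
  +C: nom +13.350 → Σnom=85.330; wc +0.100/-0.422 → slack +0.670/-0.992; half-tol=0.261, Σhalf²=0.241821
  -D: nom -48.930 → Σnom=36.400; wc +0.430/-0.066 → slack +1.100/-1.058; half-tol=0.248, Σhalf²=0.303325
  -E: nom -29.800 → Σnom=6.600; wc +0.487/-0.487 → slack +1.587/-1.545; half-tol=0.487, Σhalf²=0.540494
  -F: nom -40.300 → Σnom=-33.700; wc +0.230/-0.230 → slack +1.817/-1.775; half-tol=0.230, Σhalf²=0.593394
  +G: nom +35.500 → Σnom=1.800; wc +0.020/-0.037 → slack +1.837/-1.812; half-tol=0.028, Σhalf²=0.594206
  -H: nom -7.800 → Σnom=-6.000; wc +0.210/-0.260 → slack +2.047/-2.072; half-tol=0.235, Σhalf²=0.649431
  -I: nom -30.700 → Σnom=-36.700; wc +0.160/-0.410 → slack +2.207/-2.482; half-tol=0.285, Σhalf²=0.730656
  +J: nom +44.070 → Σnom=7.370; wc +0.190/-0.190 → slack +2.397/-2.672; half-tol=0.190, Σhalf²=0.766756
Nominal = 7.370. Worst-case = [7.370 - 2.672, 7.370 + 2.397] = [4.698, 9.767]. RSS = √0.766756 = 0.876.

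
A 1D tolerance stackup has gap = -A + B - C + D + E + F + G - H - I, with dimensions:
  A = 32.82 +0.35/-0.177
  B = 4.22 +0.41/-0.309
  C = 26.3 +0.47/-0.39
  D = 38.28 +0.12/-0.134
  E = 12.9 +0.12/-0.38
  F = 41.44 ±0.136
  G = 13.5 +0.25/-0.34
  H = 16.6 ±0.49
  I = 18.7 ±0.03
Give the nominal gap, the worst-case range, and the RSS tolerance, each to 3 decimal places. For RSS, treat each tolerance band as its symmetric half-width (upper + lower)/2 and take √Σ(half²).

nominal=15.920 wc=[13.281,18.043] rss=0.899

Stack each dimension's contribution:
  -A: nom -32.820 → Σnom=-32.820; wc +0.177/-0.350 → slack +0.177/-0.350; half-tol=0.263, Σhalf²=0.069432
  +B: nom +4.220 → Σnom=-28.600; wc +0.410/-0.309 → slack +0.587/-0.659; half-tol=0.359, Σhalf²=0.198672
  -C: nom -26.300 → Σnom=-54.900; wc +0.390/-0.470 → slack +0.977/-1.129; half-tol=0.430, Σhalf²=0.383572
  +D: nom +38.280 → Σnom=-16.620; wc +0.120/-0.134 → slack +1.097/-1.263; half-tol=0.127, Σhalf²=0.399701
  +E: nom +12.900 → Σnom=-3.720; wc +0.120/-0.380 → slack +1.217/-1.643; half-tol=0.250, Σhalf²=0.462201
  +F: nom +41.440 → Σnom=37.720; wc +0.136/-0.136 → slack +1.353/-1.779; half-tol=0.136, Σhalf²=0.480697
  +G: nom +13.500 → Σnom=51.220; wc +0.250/-0.340 → slack +1.603/-2.119; half-tol=0.295, Σhalf²=0.567723
  -H: nom -16.600 → Σnom=34.620; wc +0.490/-0.490 → slack +2.093/-2.609; half-tol=0.490, Σhalf²=0.807822
  -I: nom -18.700 → Σnom=15.920; wc +0.030/-0.030 → slack +2.123/-2.639; half-tol=0.030, Σhalf²=0.808723
Nominal = 15.920. Worst-case = [15.920 - 2.639, 15.920 + 2.123] = [13.281, 18.043]. RSS = √0.808723 = 0.899.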